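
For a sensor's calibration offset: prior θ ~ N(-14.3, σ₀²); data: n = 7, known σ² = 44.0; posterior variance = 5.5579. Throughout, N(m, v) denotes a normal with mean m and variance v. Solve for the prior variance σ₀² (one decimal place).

σ₀² = 48.0

For the Normal–Normal model with known σ², precisions add: τ_n = τ₀ + n/σ².
So 1/σ₀² = 1/5.5579 − 7/44.0 = 0.179924 − 0.159091 = 0.020833.
Hence σ₀² = 1/0.020833 ≈ 48.0.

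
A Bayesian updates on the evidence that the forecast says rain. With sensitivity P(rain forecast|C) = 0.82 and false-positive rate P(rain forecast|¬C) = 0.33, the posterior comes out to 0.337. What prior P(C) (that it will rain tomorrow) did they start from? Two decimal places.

Bayes' rule in odds form gives O(C|E) = O(C)·[P(E|C)/P(E|¬C)], hence O(C) = O(C|E)/LR.
Posterior odds = 0.337/(1−0.337) = 0.5083. LR = 0.82/0.33 = 2.4848.
Prior odds = 0.5083/2.4848 = 0.2046, so P(C) = 0.2046/(1+0.2046) ≈ 0.17.

P(C) = 0.17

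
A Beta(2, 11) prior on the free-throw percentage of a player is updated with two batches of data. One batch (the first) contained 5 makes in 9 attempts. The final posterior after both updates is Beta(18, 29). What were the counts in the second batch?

Sequential conjugate updates are equivalent to a single update on the pooled data, so total successes = posterior α − prior α and total failures = posterior β − prior β.
Total across both batches: 18−2=16 makes, 29−11=18 misses.
Subtract the first batch: 16−5=11 makes and 18−4=14 misses.

11 makes and 14 misses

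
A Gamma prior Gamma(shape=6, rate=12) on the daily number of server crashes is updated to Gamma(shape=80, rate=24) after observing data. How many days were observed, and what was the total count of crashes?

n = 12 days with total 74 crashes

A Gamma(α, β) prior (rate parametrization) on a Poisson rate with n observations summing to S gives posterior Gamma(α+S, β+n).
Matching: Σxᵢ = 80 − 6 = 74 and n = 24 − 12 = 12.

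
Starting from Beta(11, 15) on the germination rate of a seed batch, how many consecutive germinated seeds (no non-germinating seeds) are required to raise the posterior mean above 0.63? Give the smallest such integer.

k = 15

After k germinated seeds and 0 non-germinating seeds the posterior is Beta(11+k, 15), with mean (11+k)/(11+15+k).
Set (11+k)/(26+k) > 0.63 and solve: k > (0.63·26 − 11)/(1 − 0.63) = 14.541.
The smallest integer exceeding 14.541 is 15, and checking k=15: (26)/(41) = 0.6341 > 0.63.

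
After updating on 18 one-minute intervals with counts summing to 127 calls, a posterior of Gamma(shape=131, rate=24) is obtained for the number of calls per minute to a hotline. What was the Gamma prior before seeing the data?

Gamma(shape=4, rate=6)

A Gamma(α, β) prior (rate parametrization) on a Poisson rate with n observations summing to S gives posterior Gamma(α+S, β+n).
So α = 131 − 127 = 4 and β = 24 − 18 = 6.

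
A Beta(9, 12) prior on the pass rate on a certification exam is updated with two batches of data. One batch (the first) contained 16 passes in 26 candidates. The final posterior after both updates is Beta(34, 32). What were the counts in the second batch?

9 passes and 10 failures

Sequential conjugate updates are equivalent to a single update on the pooled data, so total successes = posterior α − prior α and total failures = posterior β − prior β.
Total across both batches: 34−9=25 passes, 32−12=20 failures.
Subtract the first batch: 25−16=9 passes and 20−10=10 failures.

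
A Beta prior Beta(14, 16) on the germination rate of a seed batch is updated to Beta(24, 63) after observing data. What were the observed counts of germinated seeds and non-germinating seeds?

Beta is conjugate to the binomial likelihood: posterior = Beta(α+s, β+f).
So s = 24 − 14 = 10 and f = 63 − 16 = 47.

10 germinated seeds and 47 non-germinating seeds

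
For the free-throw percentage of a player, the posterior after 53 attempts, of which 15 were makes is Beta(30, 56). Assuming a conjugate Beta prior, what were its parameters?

Beta is conjugate to the binomial likelihood: posterior = Beta(α+s, β+f).
So α = 30 − 15 = 15 and β = 56 − 38 = 18.

Beta(15, 18)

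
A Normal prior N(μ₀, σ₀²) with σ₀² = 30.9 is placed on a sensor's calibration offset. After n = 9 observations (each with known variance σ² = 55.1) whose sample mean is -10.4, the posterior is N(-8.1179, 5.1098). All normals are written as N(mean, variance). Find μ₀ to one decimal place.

With known observation variance, the Normal–Normal posterior has precision τ_n = τ₀ + n/σ² and mean μ_n = (τ₀μ₀ + (n/σ²)x̄)/τ_n.
Here τ₀ = 1/30.9 = 0.032362 and τ_data = 9/55.1 = 0.163339, so τ_n = 0.195701.
Rearranging for μ₀: μ₀ = (μ_n·τ_n − τ_data·x̄)/τ₀ = (-8.1179·0.195701 − 0.163339·-10.4) / 0.032362 = 0.110044/0.032362 ≈ 3.4.

μ₀ = 3.4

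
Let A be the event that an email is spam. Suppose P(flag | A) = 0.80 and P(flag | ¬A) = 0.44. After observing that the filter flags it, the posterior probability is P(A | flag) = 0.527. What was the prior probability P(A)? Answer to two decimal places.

P(A) = 0.38

In odds form, posterior odds = prior odds × likelihood ratio, so prior odds = posterior odds ÷ LR.
Posterior odds = 0.527/(1−0.527) = 1.1142. LR = 0.80/0.44 = 1.8182.
Prior odds = 1.1142/1.8182 = 0.6128, so P(A) = 0.6128/(1+0.6128) ≈ 0.38.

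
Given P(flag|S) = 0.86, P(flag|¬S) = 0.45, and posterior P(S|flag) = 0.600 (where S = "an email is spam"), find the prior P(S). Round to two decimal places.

In odds form, posterior odds = prior odds × likelihood ratio, so prior odds = posterior odds ÷ LR.
Posterior odds = 0.600/(1−0.600) = 1.5000. LR = 0.86/0.45 = 1.9111.
Prior odds = 1.5000/1.9111 = 0.7849, so P(S) = 0.7849/(1+0.7849) ≈ 0.44.

P(S) = 0.44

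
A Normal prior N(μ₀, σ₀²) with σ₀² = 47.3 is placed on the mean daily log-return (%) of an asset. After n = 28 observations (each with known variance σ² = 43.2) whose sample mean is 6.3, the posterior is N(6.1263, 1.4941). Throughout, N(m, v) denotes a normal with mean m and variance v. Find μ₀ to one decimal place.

μ₀ = 0.8

With known observation variance, the Normal–Normal posterior has precision τ_n = τ₀ + n/σ² and mean μ_n = (τ₀μ₀ + (n/σ²)x̄)/τ_n.
Here τ₀ = 1/47.3 = 0.021142 and τ_data = 28/43.2 = 0.648148, so τ_n = 0.669290.
Rearranging for μ₀: μ₀ = (μ_n·τ_n − τ_data·x̄)/τ₀ = (6.1263·0.669290 − 0.648148·6.3) / 0.021142 = 0.016939/0.021142 ≈ 0.8.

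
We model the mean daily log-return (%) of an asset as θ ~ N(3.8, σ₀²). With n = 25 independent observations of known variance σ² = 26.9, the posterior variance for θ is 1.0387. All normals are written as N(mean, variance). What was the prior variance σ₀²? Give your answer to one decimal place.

Posterior precision equals prior precision plus data precision: 1/σ_n² = 1/σ₀² + n/σ².
So 1/σ₀² = 1/1.0387 − 25/26.9 = 0.962742 − 0.929368 = 0.033374.
Hence σ₀² = 1/0.033374 ≈ 30.0.

σ₀² = 30.0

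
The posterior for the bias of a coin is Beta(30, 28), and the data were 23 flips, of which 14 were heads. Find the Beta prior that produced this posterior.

Beta is conjugate to the binomial likelihood: posterior = Beta(α+s, β+f).
So α = 30 − 14 = 16 and β = 28 − 9 = 19.

Beta(16, 19)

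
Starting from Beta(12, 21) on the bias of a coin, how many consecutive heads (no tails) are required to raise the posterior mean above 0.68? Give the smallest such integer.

After k heads and 0 tails the posterior is Beta(12+k, 21), with mean (12+k)/(12+21+k).
Set (12+k)/(33+k) > 0.68 and solve: k > (0.68·33 − 12)/(1 − 0.68) = 32.625.
The smallest integer exceeding 32.625 is 33, and checking k=33: (45)/(66) = 0.6818 > 0.68.

k = 33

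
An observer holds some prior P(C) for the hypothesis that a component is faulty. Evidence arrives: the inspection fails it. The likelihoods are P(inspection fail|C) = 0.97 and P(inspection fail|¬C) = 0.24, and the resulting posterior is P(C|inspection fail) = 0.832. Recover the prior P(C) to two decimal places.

P(C) = 0.55

In odds form, posterior odds = prior odds × likelihood ratio, so prior odds = posterior odds ÷ LR.
Posterior odds = 0.832/(1−0.832) = 4.9524. LR = 0.97/0.24 = 4.0417.
Prior odds = 4.9524/4.0417 = 1.2253, so P(C) = 1.2253/(1+1.2253) ≈ 0.55.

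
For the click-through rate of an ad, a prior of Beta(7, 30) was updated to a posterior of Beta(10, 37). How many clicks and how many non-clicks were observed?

A Beta(a, b) prior with s successes and f failures in binomial data gives a Beta(a+s, b+f) posterior.
Match parameters: s=10−7=3, f=37−30=7.

3 clicks and 7 non-clicks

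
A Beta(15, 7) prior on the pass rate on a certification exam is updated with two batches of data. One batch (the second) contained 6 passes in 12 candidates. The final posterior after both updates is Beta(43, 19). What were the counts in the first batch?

Sequential conjugate updates are equivalent to a single update on the pooled data, so total successes = posterior α − prior α and total failures = posterior β − prior β.
Total across both batches: 43−15=28 passes, 19−7=12 failures.
Subtract the second batch: 28−6=22 passes and 12−6=6 failures.

22 passes and 6 failures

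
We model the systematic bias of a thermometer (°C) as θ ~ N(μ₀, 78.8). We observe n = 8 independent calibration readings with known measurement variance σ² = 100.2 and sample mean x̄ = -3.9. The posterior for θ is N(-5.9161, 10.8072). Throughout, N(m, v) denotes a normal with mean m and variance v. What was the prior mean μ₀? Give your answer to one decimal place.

With known observation variance, the Normal–Normal posterior has precision τ_n = τ₀ + n/σ² and mean μ_n = (τ₀μ₀ + (n/σ²)x̄)/τ_n.
Here τ₀ = 1/78.8 = 0.012690 and τ_data = 8/100.2 = 0.079840, so τ_n = 0.092530.
Rearranging for μ₀: μ₀ = (μ_n·τ_n − τ_data·x̄)/τ₀ = (-5.9161·0.092530 − 0.079840·-3.9) / 0.012690 = -0.236041/0.012690 ≈ -18.6.

μ₀ = -18.6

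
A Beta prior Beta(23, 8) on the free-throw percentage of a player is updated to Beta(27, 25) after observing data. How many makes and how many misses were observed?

A Beta(α, β) prior with s successes and f failures in binomial data gives a Beta(α+s, β+f) posterior.
So s = 27 − 23 = 4 and f = 25 − 8 = 17.

4 makes and 17 misses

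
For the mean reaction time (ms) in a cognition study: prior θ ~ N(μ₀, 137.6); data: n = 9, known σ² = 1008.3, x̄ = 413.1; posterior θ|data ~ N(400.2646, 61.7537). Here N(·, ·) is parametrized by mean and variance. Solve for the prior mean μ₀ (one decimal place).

The posterior mean is a precision-weighted average: μ_n = (τ₀μ₀ + τ_data·x̄)/(τ₀+τ_data), with τ₀=1/σ₀² and τ_data=n/σ².
Here τ₀ = 1/137.6 = 0.007267 and τ_data = 9/1008.3 = 0.008926, so τ_n = 0.016193.
Rearranging for μ₀: μ₀ = (μ_n·τ_n − τ_data·x̄)/τ₀ = (400.2646·0.016193 − 0.008926·413.1) / 0.007267 = 2.794154/0.007267 ≈ 384.5.

μ₀ = 384.5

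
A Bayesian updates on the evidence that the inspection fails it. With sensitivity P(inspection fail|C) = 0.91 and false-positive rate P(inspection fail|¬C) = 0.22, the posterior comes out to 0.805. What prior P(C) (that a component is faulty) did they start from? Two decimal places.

P(C) = 0.50

Bayes' rule in odds form gives O(C|E) = O(C)·[P(E|C)/P(E|¬C)], hence O(C) = O(C|E)/LR.
Posterior odds = 0.805/(1−0.805) = 4.1282. LR = 0.91/0.22 = 4.1364.
Prior odds = 4.1282/4.1364 = 0.9980, so P(C) = 0.9980/(1+0.9980) ≈ 0.50.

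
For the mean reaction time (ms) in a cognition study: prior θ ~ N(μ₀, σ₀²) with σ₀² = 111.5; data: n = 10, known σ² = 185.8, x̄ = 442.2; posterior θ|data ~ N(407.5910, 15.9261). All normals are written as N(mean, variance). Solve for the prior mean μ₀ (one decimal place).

μ₀ = 199.9

The posterior mean is a precision-weighted average: μ_n = (τ₀μ₀ + τ_data·x̄)/(τ₀+τ_data), with τ₀=1/σ₀² and τ_data=n/σ².
Here τ₀ = 1/111.5 = 0.008969 and τ_data = 10/185.8 = 0.053821, so τ_n = 0.062790.
Rearranging for μ₀: μ₀ = (μ_n·τ_n − τ_data·x̄)/τ₀ = (407.5910·0.062790 − 0.053821·442.2) / 0.008969 = 1.792993/0.008969 ≈ 199.9.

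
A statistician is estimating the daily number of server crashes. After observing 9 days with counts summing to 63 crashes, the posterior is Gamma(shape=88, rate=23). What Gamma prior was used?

Gamma–Poisson conjugacy: posterior shape = α + Σxᵢ, posterior rate = β + n.
So α = 88 − 63 = 25 and β = 23 − 9 = 14.

Gamma(shape=25, rate=14)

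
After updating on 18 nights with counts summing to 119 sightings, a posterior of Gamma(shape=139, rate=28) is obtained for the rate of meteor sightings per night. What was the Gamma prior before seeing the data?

Gamma(shape=20, rate=10)

Gamma–Poisson conjugacy: posterior shape = α + Σxᵢ, posterior rate = β + n.
So α = 139 − 119 = 20 and β = 28 − 18 = 10.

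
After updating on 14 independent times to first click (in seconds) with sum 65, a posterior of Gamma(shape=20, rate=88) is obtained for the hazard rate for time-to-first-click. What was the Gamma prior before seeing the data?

Gamma(shape=6, rate=23)

Gamma–exponential conjugacy: posterior shape = α + n, posterior rate = β + Σtᵢ.
So α = 20 − 14 = 6 and β = 88 − 65 = 23.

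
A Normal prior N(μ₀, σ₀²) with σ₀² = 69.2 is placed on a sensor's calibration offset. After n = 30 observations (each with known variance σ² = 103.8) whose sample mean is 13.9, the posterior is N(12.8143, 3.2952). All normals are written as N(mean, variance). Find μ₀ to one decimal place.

The posterior mean is a precision-weighted average: μ_n = (τ₀μ₀ + τ_data·x̄)/(τ₀+τ_data), with τ₀=1/σ₀² and τ_data=n/σ².
Here τ₀ = 1/69.2 = 0.014451 and τ_data = 30/103.8 = 0.289017, so τ_n = 0.303468.
Rearranging for μ₀: μ₀ = (μ_n·τ_n − τ_data·x̄)/τ₀ = (12.8143·0.303468 − 0.289017·13.9) / 0.014451 = -0.128606/0.014451 ≈ -8.9.

μ₀ = -8.9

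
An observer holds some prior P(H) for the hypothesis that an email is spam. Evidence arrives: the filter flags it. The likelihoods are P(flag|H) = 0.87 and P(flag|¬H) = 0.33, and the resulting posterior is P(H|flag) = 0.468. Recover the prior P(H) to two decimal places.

P(H) = 0.25

Bayes' rule in odds form gives O(H|E) = O(H)·[P(E|H)/P(E|¬H)], hence O(H) = O(H|E)/LR.
Posterior odds = 0.468/(1−0.468) = 0.8797. LR = 0.87/0.33 = 2.6364.
Prior odds = 0.8797/2.6364 = 0.3337, so P(H) = 0.3337/(1+0.3337) ≈ 0.25.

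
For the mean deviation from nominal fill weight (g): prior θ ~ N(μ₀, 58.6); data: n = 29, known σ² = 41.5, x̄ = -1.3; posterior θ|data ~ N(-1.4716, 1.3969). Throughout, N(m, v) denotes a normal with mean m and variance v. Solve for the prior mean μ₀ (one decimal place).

With known observation variance, the Normal–Normal posterior has precision τ_n = τ₀ + n/σ² and mean μ_n = (τ₀μ₀ + (n/σ²)x̄)/τ_n.
Here τ₀ = 1/58.6 = 0.017065 and τ_data = 29/41.5 = 0.698795, so τ_n = 0.715860.
Rearranging for μ₀: μ₀ = (μ_n·τ_n − τ_data·x̄)/τ₀ = (-1.4716·0.715860 − 0.698795·-1.3) / 0.017065 = -0.145026/0.017065 ≈ -8.5.

μ₀ = -8.5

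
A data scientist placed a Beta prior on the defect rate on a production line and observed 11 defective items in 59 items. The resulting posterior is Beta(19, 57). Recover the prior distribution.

Beta(8, 9)

Under Beta–binomial conjugacy the posterior parameters are (a+s, b+f).
So a = 19 − 11 = 8 and b = 57 − 48 = 9.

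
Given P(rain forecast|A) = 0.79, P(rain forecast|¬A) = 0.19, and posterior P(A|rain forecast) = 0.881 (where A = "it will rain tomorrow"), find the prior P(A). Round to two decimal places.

Bayes' rule in odds form gives O(A|E) = O(A)·[P(E|A)/P(E|¬A)], hence O(A) = O(A|E)/LR.
Posterior odds = 0.881/(1−0.881) = 7.4034. LR = 0.79/0.19 = 4.1579.
Prior odds = 7.4034/4.1579 = 1.7806, so P(A) = 1.7806/(1+1.7806) ≈ 0.64.

P(A) = 0.64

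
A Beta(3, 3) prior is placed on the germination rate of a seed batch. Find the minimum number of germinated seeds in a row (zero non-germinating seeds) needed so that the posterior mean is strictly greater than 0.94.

k = 45

After k germinated seeds and 0 non-germinating seeds the posterior is Beta(3+k, 3), with mean (3+k)/(3+3+k).
Set (3+k)/(6+k) > 0.94 and solve: k > (0.94·6 − 3)/(1 − 0.94) = 44.000.
The smallest integer exceeding 44.000 is 45, and checking k=45: (48)/(51) = 0.9412 > 0.94.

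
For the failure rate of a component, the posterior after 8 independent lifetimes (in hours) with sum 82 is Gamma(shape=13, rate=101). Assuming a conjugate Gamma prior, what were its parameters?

Gamma–exponential conjugacy: posterior shape = α + n, posterior rate = β + Σtᵢ.
So α = 13 − 8 = 5 and β = 101 − 82 = 19.

Gamma(shape=5, rate=19)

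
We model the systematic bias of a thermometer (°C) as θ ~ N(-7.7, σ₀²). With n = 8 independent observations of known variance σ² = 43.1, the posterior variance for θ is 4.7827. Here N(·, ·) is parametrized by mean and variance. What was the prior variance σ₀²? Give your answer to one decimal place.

σ₀² = 42.6

Posterior precision equals prior precision plus data precision: 1/σ_n² = 1/σ₀² + n/σ².
So 1/σ₀² = 1/4.7827 − 8/43.1 = 0.209087 − 0.185615 = 0.023472.
Hence σ₀² = 1/0.023472 ≈ 42.6.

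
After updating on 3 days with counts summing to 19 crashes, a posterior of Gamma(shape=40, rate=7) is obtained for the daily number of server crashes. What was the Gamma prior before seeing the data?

Gamma–Poisson conjugacy: posterior shape = α + Σxᵢ, posterior rate = β + n.
So α = 40 − 19 = 21 and β = 7 − 3 = 4.

Gamma(shape=21, rate=4)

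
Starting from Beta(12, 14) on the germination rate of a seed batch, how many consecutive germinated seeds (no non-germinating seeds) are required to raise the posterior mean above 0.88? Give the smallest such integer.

k = 91

After k germinated seeds and 0 non-germinating seeds the posterior is Beta(12+k, 14), with mean (12+k)/(12+14+k).
Set (12+k)/(26+k) > 0.88 and solve: k > (0.88·26 − 12)/(1 − 0.88) = 90.667.
The smallest integer exceeding 90.667 is 91, and checking k=91: (103)/(117) = 0.8803 > 0.88.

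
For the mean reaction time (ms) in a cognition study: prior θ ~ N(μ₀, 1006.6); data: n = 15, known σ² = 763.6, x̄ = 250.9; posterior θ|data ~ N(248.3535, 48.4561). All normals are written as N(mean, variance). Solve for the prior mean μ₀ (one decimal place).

μ₀ = 198.0

With known observation variance, the Normal–Normal posterior has precision τ_n = τ₀ + n/σ² and mean μ_n = (τ₀μ₀ + (n/σ²)x̄)/τ_n.
Here τ₀ = 1/1006.6 = 0.000993 and τ_data = 15/763.6 = 0.019644, so τ_n = 0.020637.
Rearranging for μ₀: μ₀ = (μ_n·τ_n − τ_data·x̄)/τ₀ = (248.3535·0.020637 − 0.019644·250.9) / 0.000993 = 0.196592/0.000993 ≈ 198.0.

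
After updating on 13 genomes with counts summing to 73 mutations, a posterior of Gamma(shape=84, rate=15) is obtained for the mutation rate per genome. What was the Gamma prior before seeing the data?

Gamma(shape=11, rate=2)

Gamma–Poisson conjugacy: posterior shape = α + Σxᵢ, posterior rate = β + n.
So α = 84 − 73 = 11 and β = 15 − 13 = 2.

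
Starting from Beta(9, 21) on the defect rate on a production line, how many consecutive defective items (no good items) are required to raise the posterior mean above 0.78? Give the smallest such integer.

k = 66

After k defective items and 0 good items the posterior is Beta(9+k, 21), with mean (9+k)/(9+21+k).
Set (9+k)/(30+k) > 0.78 and solve: k > (0.78·30 − 9)/(1 − 0.78) = 65.455.
The smallest integer exceeding 65.455 is 66.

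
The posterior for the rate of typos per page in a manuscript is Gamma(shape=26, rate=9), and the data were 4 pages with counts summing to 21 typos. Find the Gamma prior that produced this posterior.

A Gamma(α, β) prior (rate parametrization) on a Poisson rate with n observations summing to S gives posterior Gamma(α+S, β+n).
So α = 26 − 21 = 5 and β = 9 − 4 = 5.

Gamma(shape=5, rate=5)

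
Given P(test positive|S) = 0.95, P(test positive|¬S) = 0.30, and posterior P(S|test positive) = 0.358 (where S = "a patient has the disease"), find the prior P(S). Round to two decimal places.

P(S) = 0.15

In odds form, posterior odds = prior odds × likelihood ratio, so prior odds = posterior odds ÷ LR.
Posterior odds = 0.358/(1−0.358) = 0.5576. LR = 0.95/0.30 = 3.1667.
Prior odds = 0.5576/3.1667 = 0.1761, so P(S) = 0.1761/(1+0.1761) ≈ 0.15.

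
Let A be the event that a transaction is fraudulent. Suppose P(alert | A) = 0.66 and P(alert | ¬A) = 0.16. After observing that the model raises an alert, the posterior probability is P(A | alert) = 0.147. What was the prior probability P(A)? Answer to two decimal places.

Bayes' rule in odds form gives O(A|E) = O(A)·[P(E|A)/P(E|¬A)], hence O(A) = O(A|E)/LR.
Posterior odds = 0.147/(1−0.147) = 0.1723. LR = 0.66/0.16 = 4.1250.
Prior odds = 0.1723/4.1250 = 0.0418, so P(A) = 0.0418/(1+0.0418) ≈ 0.04.

P(A) = 0.04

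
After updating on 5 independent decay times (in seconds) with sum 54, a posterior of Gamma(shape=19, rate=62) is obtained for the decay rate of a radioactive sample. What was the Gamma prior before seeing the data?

Gamma(shape=14, rate=8)

For an exponential likelihood with a Gamma(α, β) prior on the rate, n observations with total T give posterior Gamma(α+n, β+T).
So α = 19 − 5 = 14 and β = 62 − 54 = 8.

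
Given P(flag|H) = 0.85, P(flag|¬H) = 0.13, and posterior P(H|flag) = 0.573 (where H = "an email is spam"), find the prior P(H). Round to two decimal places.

Bayes' rule in odds form gives O(H|E) = O(H)·[P(E|H)/P(E|¬H)], hence O(H) = O(H|E)/LR.
Posterior odds = 0.573/(1−0.573) = 1.3419. LR = 0.85/0.13 = 6.5385.
Prior odds = 1.3419/6.5385 = 0.2052, so P(H) = 0.2052/(1+0.2052) ≈ 0.17.

P(H) = 0.17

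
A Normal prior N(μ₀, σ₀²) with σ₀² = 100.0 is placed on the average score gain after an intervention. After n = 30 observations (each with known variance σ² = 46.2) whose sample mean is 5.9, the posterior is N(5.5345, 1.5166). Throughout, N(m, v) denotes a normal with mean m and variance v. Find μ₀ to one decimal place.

The posterior mean is a precision-weighted average: μ_n = (τ₀μ₀ + τ_data·x̄)/(τ₀+τ_data), with τ₀=1/σ₀² and τ_data=n/σ².
Here τ₀ = 1/100.0 = 0.010000 and τ_data = 30/46.2 = 0.649351, so τ_n = 0.659351.
Rearranging for μ₀: μ₀ = (μ_n·τ_n − τ_data·x̄)/τ₀ = (5.5345·0.659351 − 0.649351·5.9) / 0.010000 = -0.181993/0.010000 ≈ -18.2.

μ₀ = -18.2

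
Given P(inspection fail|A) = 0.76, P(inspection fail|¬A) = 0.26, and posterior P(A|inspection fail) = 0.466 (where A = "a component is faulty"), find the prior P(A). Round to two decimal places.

P(A) = 0.23

Bayes' rule in odds form gives O(A|E) = O(A)·[P(E|A)/P(E|¬A)], hence O(A) = O(A|E)/LR.
Posterior odds = 0.466/(1−0.466) = 0.8727. LR = 0.76/0.26 = 2.9231.
Prior odds = 0.8727/2.9231 = 0.2986, so P(A) = 0.2986/(1+0.2986) ≈ 0.23.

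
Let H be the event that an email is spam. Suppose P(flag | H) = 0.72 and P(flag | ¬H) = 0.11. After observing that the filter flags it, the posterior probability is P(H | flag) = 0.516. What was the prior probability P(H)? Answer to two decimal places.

In odds form, posterior odds = prior odds × likelihood ratio, so prior odds = posterior odds ÷ LR.
Posterior odds = 0.516/(1−0.516) = 1.0661. LR = 0.72/0.11 = 6.5455.
Prior odds = 1.0661/6.5455 = 0.1629, so P(H) = 0.1629/(1+0.1629) ≈ 0.14.

P(H) = 0.14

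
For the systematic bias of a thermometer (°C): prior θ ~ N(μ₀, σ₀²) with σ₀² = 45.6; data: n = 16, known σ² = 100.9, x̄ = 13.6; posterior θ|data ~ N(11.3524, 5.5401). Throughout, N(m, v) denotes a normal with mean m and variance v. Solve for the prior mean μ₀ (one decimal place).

μ₀ = -4.9

The posterior mean is a precision-weighted average: μ_n = (τ₀μ₀ + τ_data·x̄)/(τ₀+τ_data), with τ₀=1/σ₀² and τ_data=n/σ².
Here τ₀ = 1/45.6 = 0.021930 and τ_data = 16/100.9 = 0.158573, so τ_n = 0.180503.
Rearranging for μ₀: μ₀ = (μ_n·τ_n − τ_data·x̄)/τ₀ = (11.3524·0.180503 − 0.158573·13.6) / 0.021930 = -0.107451/0.021930 ≈ -4.9.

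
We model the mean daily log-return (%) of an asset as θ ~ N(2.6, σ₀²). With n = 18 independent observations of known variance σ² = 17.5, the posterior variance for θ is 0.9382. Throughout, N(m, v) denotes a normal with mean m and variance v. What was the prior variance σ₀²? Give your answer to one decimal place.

σ₀² = 26.8

For the Normal–Normal model with known σ², precisions add: τ_n = τ₀ + n/σ².
So 1/σ₀² = 1/0.9382 − 18/17.5 = 1.065871 − 1.028571 = 0.037300.
Hence σ₀² = 1/0.037300 ≈ 26.8.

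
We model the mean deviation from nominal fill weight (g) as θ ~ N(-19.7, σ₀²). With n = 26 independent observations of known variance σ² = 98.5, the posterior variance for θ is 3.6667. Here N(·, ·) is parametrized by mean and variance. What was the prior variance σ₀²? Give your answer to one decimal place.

Posterior precision equals prior precision plus data precision: 1/σ_n² = 1/σ₀² + n/σ².
So 1/σ₀² = 1/3.6667 − 26/98.5 = 0.272725 − 0.263959 = 0.008766.
Hence σ₀² = 1/0.008766 ≈ 114.1.

σ₀² = 114.1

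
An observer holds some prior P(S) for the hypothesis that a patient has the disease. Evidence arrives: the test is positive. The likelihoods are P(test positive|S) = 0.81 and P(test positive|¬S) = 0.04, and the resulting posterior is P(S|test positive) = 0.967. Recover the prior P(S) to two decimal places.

In odds form, posterior odds = prior odds × likelihood ratio, so prior odds = posterior odds ÷ LR.
Posterior odds = 0.967/(1−0.967) = 29.3030. LR = 0.81/0.04 = 20.2500.
Prior odds = 29.3030/20.2500 = 1.4471, so P(S) = 1.4471/(1+1.4471) ≈ 0.59.

P(S) = 0.59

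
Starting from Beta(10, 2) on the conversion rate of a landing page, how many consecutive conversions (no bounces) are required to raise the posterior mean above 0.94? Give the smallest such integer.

After k conversions and 0 bounces the posterior is Beta(10+k, 2), with mean (10+k)/(10+2+k).
Set (10+k)/(12+k) > 0.94 and solve: k > (0.94·12 − 10)/(1 − 0.94) = 21.333.
The smallest integer exceeding 21.333 is 22, and checking k=22: (32)/(34) = 0.9412 > 0.94.

k = 22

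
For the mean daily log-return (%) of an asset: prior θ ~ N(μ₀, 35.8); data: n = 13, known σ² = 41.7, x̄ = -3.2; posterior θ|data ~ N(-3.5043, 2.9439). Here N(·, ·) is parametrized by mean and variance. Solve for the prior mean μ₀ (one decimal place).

μ₀ = -6.9

The posterior mean is a precision-weighted average: μ_n = (τ₀μ₀ + τ_data·x̄)/(τ₀+τ_data), with τ₀=1/σ₀² and τ_data=n/σ².
Here τ₀ = 1/35.8 = 0.027933 and τ_data = 13/41.7 = 0.311751, so τ_n = 0.339684.
Rearranging for μ₀: μ₀ = (μ_n·τ_n − τ_data·x̄)/τ₀ = (-3.5043·0.339684 − 0.311751·-3.2) / 0.027933 = -0.192751/0.027933 ≈ -6.9.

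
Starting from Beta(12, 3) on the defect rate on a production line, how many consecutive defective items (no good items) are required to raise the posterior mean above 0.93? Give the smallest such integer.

k = 28

After k defective items and 0 good items the posterior is Beta(12+k, 3), with mean (12+k)/(12+3+k).
Set (12+k)/(15+k) > 0.93 and solve: k > (0.93·15 − 12)/(1 − 0.93) = 27.857.
The smallest integer exceeding 27.857 is 28, and checking k=28: (40)/(43) = 0.9302 > 0.93.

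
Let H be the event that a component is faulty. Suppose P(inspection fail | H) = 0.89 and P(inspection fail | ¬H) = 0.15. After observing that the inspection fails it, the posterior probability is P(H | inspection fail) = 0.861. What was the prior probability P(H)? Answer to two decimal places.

P(H) = 0.51

Bayes' rule in odds form gives O(H|E) = O(H)·[P(E|H)/P(E|¬H)], hence O(H) = O(H|E)/LR.
Posterior odds = 0.861/(1−0.861) = 6.1942. LR = 0.89/0.15 = 5.9333.
Prior odds = 6.1942/5.9333 = 1.0440, so P(H) = 1.0440/(1+1.0440) ≈ 0.51.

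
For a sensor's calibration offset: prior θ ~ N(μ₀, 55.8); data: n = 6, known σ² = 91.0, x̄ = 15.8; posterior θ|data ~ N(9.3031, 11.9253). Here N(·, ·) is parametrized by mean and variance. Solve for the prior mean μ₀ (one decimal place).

With known observation variance, the Normal–Normal posterior has precision τ_n = τ₀ + n/σ² and mean μ_n = (τ₀μ₀ + (n/σ²)x̄)/τ_n.
Here τ₀ = 1/55.8 = 0.017921 and τ_data = 6/91.0 = 0.065934, so τ_n = 0.083855.
Rearranging for μ₀: μ₀ = (μ_n·τ_n − τ_data·x̄)/τ₀ = (9.3031·0.083855 − 0.065934·15.8) / 0.017921 = -0.261646/0.017921 ≈ -14.6.

μ₀ = -14.6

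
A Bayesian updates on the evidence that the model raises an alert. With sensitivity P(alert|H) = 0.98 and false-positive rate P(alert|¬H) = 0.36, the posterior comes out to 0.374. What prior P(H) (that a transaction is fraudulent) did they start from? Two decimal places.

In odds form, posterior odds = prior odds × likelihood ratio, so prior odds = posterior odds ÷ LR.
Posterior odds = 0.374/(1−0.374) = 0.5974. LR = 0.98/0.36 = 2.7222.
Prior odds = 0.5974/2.7222 = 0.2195, so P(H) = 0.2195/(1+0.2195) ≈ 0.18.

P(H) = 0.18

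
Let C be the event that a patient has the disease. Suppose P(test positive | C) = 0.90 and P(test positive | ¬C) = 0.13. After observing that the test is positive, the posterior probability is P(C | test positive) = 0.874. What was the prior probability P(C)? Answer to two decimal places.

P(C) = 0.50

Bayes' rule in odds form gives O(C|E) = O(C)·[P(E|C)/P(E|¬C)], hence O(C) = O(C|E)/LR.
Posterior odds = 0.874/(1−0.874) = 6.9365. LR = 0.90/0.13 = 6.9231.
Prior odds = 6.9365/6.9231 = 1.0019, so P(C) = 1.0019/(1+1.0019) ≈ 0.50.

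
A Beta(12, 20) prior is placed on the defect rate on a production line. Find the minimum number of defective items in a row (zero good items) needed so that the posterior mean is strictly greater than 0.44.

k = 4

After k defective items and 0 good items the posterior is Beta(12+k, 20), with mean (12+k)/(12+20+k).
Set (12+k)/(32+k) > 0.44 and solve: k > (0.44·32 − 12)/(1 − 0.44) = 3.714.
The smallest integer exceeding 3.714 is 4, and checking k=4: (16)/(36) = 0.4444 > 0.44.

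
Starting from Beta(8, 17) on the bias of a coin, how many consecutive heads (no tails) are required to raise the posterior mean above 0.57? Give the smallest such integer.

After k heads and 0 tails the posterior is Beta(8+k, 17), with mean (8+k)/(8+17+k).
Set (8+k)/(25+k) > 0.57 and solve: k > (0.57·25 − 8)/(1 − 0.57) = 14.535.
The smallest integer exceeding 14.535 is 15, and checking k=15: (23)/(40) = 0.5750 > 0.57.

k = 15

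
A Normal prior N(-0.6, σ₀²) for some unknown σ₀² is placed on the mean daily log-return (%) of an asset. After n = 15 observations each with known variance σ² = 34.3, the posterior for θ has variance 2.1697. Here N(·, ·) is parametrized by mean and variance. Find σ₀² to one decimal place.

σ₀² = 42.4

For the Normal–Normal model with known σ², precisions add: τ_n = τ₀ + n/σ².
So 1/σ₀² = 1/2.1697 − 15/34.3 = 0.460893 − 0.437318 = 0.023575.
Hence σ₀² = 1/0.023575 ≈ 42.4.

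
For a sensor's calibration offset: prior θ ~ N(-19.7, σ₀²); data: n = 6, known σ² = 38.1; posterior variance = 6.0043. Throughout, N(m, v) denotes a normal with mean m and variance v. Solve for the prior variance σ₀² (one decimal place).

σ₀² = 110.3

For the Normal–Normal model with known σ², precisions add: τ_n = τ₀ + n/σ².
So 1/σ₀² = 1/6.0043 − 6/38.1 = 0.166547 − 0.157480 = 0.009067.
Hence σ₀² = 1/0.009067 ≈ 110.3.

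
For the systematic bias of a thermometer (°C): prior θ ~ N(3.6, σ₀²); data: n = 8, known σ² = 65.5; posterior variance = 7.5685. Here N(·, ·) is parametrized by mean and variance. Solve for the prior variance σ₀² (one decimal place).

σ₀² = 100.1

For the Normal–Normal model with known σ², precisions add: τ_n = τ₀ + n/σ².
So 1/σ₀² = 1/7.5685 − 8/65.5 = 0.132127 − 0.122137 = 0.009990.
Hence σ₀² = 1/0.009990 ≈ 100.1.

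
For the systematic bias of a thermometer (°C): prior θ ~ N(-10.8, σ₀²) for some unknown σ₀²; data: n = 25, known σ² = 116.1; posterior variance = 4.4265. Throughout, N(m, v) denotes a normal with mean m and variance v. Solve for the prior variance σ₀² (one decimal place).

For the Normal–Normal model with known σ², precisions add: τ_n = τ₀ + n/σ².
So 1/σ₀² = 1/4.4265 − 25/116.1 = 0.225912 − 0.215332 = 0.010580.
Hence σ₀² = 1/0.010580 ≈ 94.5.

σ₀² = 94.5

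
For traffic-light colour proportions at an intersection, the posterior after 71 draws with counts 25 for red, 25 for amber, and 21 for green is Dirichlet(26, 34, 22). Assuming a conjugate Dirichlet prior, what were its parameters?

For a Dirichlet(α) prior with multinomial counts c, the posterior is Dirichlet(α + c) componentwise.
Subtract each count from the matching posterior parameter: 26−25=1, 34−25=9, 22−21=1.

Dirichlet(1, 9, 1)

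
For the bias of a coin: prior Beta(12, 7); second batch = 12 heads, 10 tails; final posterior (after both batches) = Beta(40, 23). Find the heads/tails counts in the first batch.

16 heads and 6 tails

Sequential conjugate updates are equivalent to a single update on the pooled data, so total successes = posterior α − prior α and total failures = posterior β − prior β.
Total across both batches: 40−12=28 heads, 23−7=16 tails.
Subtract the second batch: 28−12=16 heads and 16−10=6 tails.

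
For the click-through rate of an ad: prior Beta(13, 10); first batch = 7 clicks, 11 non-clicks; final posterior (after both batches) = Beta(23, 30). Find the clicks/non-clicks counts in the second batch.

3 clicks and 9 non-clicks

Sequential conjugate updates are equivalent to a single update on the pooled data, so total successes = posterior α − prior α and total failures = posterior β − prior β.
Total across both batches: 23−13=10 clicks, 30−10=20 non-clicks.
Subtract the first batch: 10−7=3 clicks and 20−11=9 non-clicks.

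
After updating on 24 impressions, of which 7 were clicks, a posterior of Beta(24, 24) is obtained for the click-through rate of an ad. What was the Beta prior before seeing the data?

Beta is conjugate to the binomial likelihood: posterior = Beta(α+s, β+f).
Subtract the data counts: 24−7=17, 24−17=7.

Beta(17, 7)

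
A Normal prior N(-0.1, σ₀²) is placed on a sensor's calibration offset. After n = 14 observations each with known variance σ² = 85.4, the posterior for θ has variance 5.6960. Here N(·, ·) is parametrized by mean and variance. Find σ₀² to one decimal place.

For the Normal–Normal model with known σ², precisions add: τ_n = τ₀ + n/σ².
So 1/σ₀² = 1/5.6960 − 14/85.4 = 0.175562 − 0.163934 = 0.011628.
Hence σ₀² = 1/0.011628 ≈ 86.0.

σ₀² = 86.0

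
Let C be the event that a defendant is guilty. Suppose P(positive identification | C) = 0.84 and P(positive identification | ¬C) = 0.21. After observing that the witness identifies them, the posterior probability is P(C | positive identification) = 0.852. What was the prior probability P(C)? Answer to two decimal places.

P(C) = 0.59

In odds form, posterior odds = prior odds × likelihood ratio, so prior odds = posterior odds ÷ LR.
Posterior odds = 0.852/(1−0.852) = 5.7568. LR = 0.84/0.21 = 4.0000.
Prior odds = 5.7568/4.0000 = 1.4392, so P(C) = 1.4392/(1+1.4392) ≈ 0.59.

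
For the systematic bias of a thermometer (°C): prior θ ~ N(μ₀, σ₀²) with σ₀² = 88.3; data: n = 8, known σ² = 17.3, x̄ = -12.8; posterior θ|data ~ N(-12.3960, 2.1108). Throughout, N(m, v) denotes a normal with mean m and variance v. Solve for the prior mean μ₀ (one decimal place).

With known observation variance, the Normal–Normal posterior has precision τ_n = τ₀ + n/σ² and mean μ_n = (τ₀μ₀ + (n/σ²)x̄)/τ_n.
Here τ₀ = 1/88.3 = 0.011325 and τ_data = 8/17.3 = 0.462428, so τ_n = 0.473753.
Rearranging for μ₀: μ₀ = (μ_n·τ_n − τ_data·x̄)/τ₀ = (-12.3960·0.473753 − 0.462428·-12.8) / 0.011325 = 0.046436/0.011325 ≈ 4.1.

μ₀ = 4.1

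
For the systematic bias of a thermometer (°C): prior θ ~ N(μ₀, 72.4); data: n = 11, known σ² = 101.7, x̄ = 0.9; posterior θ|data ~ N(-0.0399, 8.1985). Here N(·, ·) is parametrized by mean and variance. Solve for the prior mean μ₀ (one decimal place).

The posterior mean is a precision-weighted average: μ_n = (τ₀μ₀ + τ_data·x̄)/(τ₀+τ_data), with τ₀=1/σ₀² and τ_data=n/σ².
Here τ₀ = 1/72.4 = 0.013812 and τ_data = 11/101.7 = 0.108161, so τ_n = 0.121973.
Rearranging for μ₀: μ₀ = (μ_n·τ_n − τ_data·x̄)/τ₀ = (-0.0399·0.121973 − 0.108161·0.9) / 0.013812 = -0.102212/0.013812 ≈ -7.4.

μ₀ = -7.4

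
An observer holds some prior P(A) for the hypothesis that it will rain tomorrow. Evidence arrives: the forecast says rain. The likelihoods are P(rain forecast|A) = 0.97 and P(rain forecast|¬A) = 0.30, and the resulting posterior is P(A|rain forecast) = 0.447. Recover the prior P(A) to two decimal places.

P(A) = 0.20

Bayes' rule in odds form gives O(A|E) = O(A)·[P(E|A)/P(E|¬A)], hence O(A) = O(A|E)/LR.
Posterior odds = 0.447/(1−0.447) = 0.8083. LR = 0.97/0.30 = 3.2333.
Prior odds = 0.8083/3.2333 = 0.2500, so P(A) = 0.2500/(1+0.2500) ≈ 0.20.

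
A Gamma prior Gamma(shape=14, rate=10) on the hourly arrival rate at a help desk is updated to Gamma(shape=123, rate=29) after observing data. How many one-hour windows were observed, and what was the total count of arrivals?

n = 19 one-hour windows with total 109 arrivals

A Gamma(α, β) prior (rate parametrization) on a Poisson rate with n observations summing to S gives posterior Gamma(α+S, β+n).
Matching: Σxᵢ = 123 − 14 = 109 and n = 29 − 10 = 19.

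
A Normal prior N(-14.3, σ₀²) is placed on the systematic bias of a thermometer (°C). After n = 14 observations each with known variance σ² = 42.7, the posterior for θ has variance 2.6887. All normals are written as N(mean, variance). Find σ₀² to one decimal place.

σ₀² = 22.7

For the Normal–Normal model with known σ², precisions add: τ_n = τ₀ + n/σ².
So 1/σ₀² = 1/2.6887 − 14/42.7 = 0.371927 − 0.327869 = 0.044058.
Hence σ₀² = 1/0.044058 ≈ 22.7.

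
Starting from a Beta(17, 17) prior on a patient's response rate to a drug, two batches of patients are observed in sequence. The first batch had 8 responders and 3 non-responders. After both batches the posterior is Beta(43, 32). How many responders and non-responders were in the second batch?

Because Beta–binomial updating is additive in the counts, the combined data contributed (α_post−α_prior, β_post−β_prior) successes and failures.
Total across both batches: 43−17=26 responders, 32−17=15 non-responders.
Subtract the first batch: 26−8=18 responders and 15−3=12 non-responders.

18 responders and 12 non-responders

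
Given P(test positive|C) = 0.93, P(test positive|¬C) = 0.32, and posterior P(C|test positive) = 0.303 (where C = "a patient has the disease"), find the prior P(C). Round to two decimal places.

In odds form, posterior odds = prior odds × likelihood ratio, so prior odds = posterior odds ÷ LR.
Posterior odds = 0.303/(1−0.303) = 0.4347. LR = 0.93/0.32 = 2.9062.
Prior odds = 0.4347/2.9062 = 0.1496, so P(C) = 0.1496/(1+0.1496) ≈ 0.13.

P(C) = 0.13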